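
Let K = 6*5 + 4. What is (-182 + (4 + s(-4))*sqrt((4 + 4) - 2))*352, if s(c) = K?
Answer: -64064 + 13376*sqrt(6) ≈ -31300.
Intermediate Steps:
K = 34 (K = 30 + 4 = 34)
s(c) = 34
(-182 + (4 + s(-4))*sqrt((4 + 4) - 2))*352 = (-182 + (4 + 34)*sqrt((4 + 4) - 2))*352 = (-182 + 38*sqrt(8 - 2))*352 = (-182 + 38*sqrt(6))*352 = -64064 + 13376*sqrt(6)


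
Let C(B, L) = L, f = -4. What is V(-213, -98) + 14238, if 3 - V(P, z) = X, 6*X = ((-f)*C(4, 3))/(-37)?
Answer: 526919/37 ≈ 14241.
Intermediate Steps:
X = -2/37 (X = ((-1*(-4)*3)/(-37))/6 = ((4*3)*(-1/37))/6 = (12*(-1/37))/6 = (⅙)*(-12/37) = -2/37 ≈ -0.054054)
V(P, z) = 113/37 (V(P, z) = 3 - 1*(-2/37) = 3 + 2/37 = 113/37)
V(-213, -98) + 14238 = 113/37 + 14238 = 526919/37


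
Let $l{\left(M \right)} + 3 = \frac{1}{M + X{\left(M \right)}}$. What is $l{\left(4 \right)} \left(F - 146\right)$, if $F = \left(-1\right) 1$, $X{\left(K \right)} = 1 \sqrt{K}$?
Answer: $\frac{833}{2} \approx 416.5$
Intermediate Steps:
$X{\left(K \right)} = \sqrt{K}$
$F = -1$
$l{\left(M \right)} = -3 + \frac{1}{M + \sqrt{M}}$
$l{\left(4 \right)} \left(F - 146\right) = \frac{1 - 12 - 3 \sqrt{4}}{4 + \sqrt{4}} \left(-1 - 146\right) = \frac{1 - 12 - 6}{4 + 2} \left(-147\right) = \frac{1 - 12 - 6}{6} \left(-147\right) = \frac{1}{6} \left(-17\right) \left(-147\right) = \left(- \frac{17}{6}\right) \left(-147\right) = \frac{833}{2}$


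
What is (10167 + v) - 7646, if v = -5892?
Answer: -3371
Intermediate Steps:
(10167 + v) - 7646 = (10167 - 5892) - 7646 = 4275 - 7646 = -3371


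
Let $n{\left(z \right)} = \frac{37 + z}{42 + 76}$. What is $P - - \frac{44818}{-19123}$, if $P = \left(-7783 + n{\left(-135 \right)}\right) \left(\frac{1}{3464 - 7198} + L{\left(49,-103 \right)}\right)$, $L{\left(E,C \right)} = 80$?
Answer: $- \frac{1311704151251405}{2106455819} \approx -6.2271 \cdot 10^{5}$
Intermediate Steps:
$n{\left(z \right)} = \frac{37}{118} + \frac{z}{118}$ ($n{\left(z \right)} = \frac{37 + z}{118} = \left(37 + z\right) \frac{1}{118} = \frac{37}{118} + \frac{z}{118}$)
$P = - \frac{68592752937}{110153}$ ($P = \left(-7783 + \left(\frac{37}{118} + \frac{1}{118} \left(-135\right)\right)\right) \left(\frac{1}{3464 - 7198} + 80\right) = \left(-7783 + \left(\frac{37}{118} - \frac{135}{118}\right)\right) \left(\frac{1}{-3734} + 80\right) = \left(-7783 - \frac{49}{59}\right) \left(- \frac{1}{3734} + 80\right) = \left(- \frac{459246}{59}\right) \frac{298719}{3734} = - \frac{68592752937}{110153} \approx -6.227 \cdot 10^{5}$)
$P - - \frac{44818}{-19123} = - \frac{68592752937}{110153} - - \frac{44818}{-19123} = - \frac{68592752937}{110153} - \left(-44818\right) \left(- \frac{1}{19123}\right) = - \frac{68592752937}{110153} - \frac{44818}{19123} = - \frac{1311704151251405}{2106455819}$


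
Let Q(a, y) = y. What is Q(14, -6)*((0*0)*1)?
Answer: 0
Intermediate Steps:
Q(14, -6)*((0*0)*1) = -6*0*0 = -0 = -6*0 = 0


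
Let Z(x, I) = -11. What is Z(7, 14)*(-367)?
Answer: 4037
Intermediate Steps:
Z(7, 14)*(-367) = -11*(-367) = 4037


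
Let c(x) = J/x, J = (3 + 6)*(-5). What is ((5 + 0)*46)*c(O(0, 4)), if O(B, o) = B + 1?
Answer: -10350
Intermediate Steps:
O(B, o) = 1 + B
J = -45 (J = 9*(-5) = -45)
c(x) = -45/x
((5 + 0)*46)*c(O(0, 4)) = ((5 + 0)*46)*(-45/(1 + 0)) = (5*46)*(-45/1) = 230*(-45*1) = 230*(-45) = -10350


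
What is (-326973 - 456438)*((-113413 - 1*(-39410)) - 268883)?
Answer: 268620664146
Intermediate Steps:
(-326973 - 456438)*((-113413 - 1*(-39410)) - 268883) = -783411*((-113413 + 39410) - 268883) = -783411*(-74003 - 268883) = -783411*(-342886) = 268620664146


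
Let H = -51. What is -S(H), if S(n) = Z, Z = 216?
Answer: -216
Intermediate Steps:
S(n) = 216
-S(H) = -1*216 = -216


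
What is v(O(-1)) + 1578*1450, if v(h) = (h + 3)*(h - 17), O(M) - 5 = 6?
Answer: 2288016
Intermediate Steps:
O(M) = 11 (O(M) = 5 + 6 = 11)
v(h) = (-17 + h)*(3 + h) (v(h) = (3 + h)*(-17 + h) = (-17 + h)*(3 + h))
v(O(-1)) + 1578*1450 = (-51 + 11² - 14*11) + 1578*1450 = (-51 + 121 - 154) + 2288100 = -84 + 2288100 = 2288016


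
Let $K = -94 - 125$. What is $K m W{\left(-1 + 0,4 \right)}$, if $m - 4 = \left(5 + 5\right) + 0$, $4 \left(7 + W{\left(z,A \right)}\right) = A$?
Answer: $18396$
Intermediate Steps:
$W{\left(z,A \right)} = -7 + \frac{A}{4}$
$m = 14$ ($m = 4 + \left(\left(5 + 5\right) + 0\right) = 4 + \left(10 + 0\right) = 4 + 10 = 14$)
$K = -219$ ($K = -94 - 125 = -219$)
$K m W{\left(-1 + 0,4 \right)} = - 219 \cdot 14 \left(-7 + \frac{1}{4} \cdot 4\right) = - 219 \cdot 14 \left(-7 + 1\right) = - 219 \cdot 14 \left(-6\right) = \left(-219\right) \left(-84\right) = 18396$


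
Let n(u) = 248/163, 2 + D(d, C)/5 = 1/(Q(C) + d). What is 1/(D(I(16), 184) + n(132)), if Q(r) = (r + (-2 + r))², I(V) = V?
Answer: -21837436/185148489 ≈ -0.11795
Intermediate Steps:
Q(r) = (-2 + 2*r)²
D(d, C) = -10 + 5/(d + 4*(-1 + C)²) (D(d, C) = -10 + 5/(4*(-1 + C)² + d) = -10 + 5/(d + 4*(-1 + C)²))
n(u) = 248/163 (n(u) = 248*(1/163) = 248/163)
1/(D(I(16), 184) + n(132)) = 1/(5*(1 - 8*(-1 + 184)² - 2*16)/(16 + 4*(-1 + 184)²) + 248/163) = 1/(5*(1 - 8*183² - 32)/(16 + 4*183²) + 248/163) = 1/(5*(1 - 8*33489 - 32)/(16 + 4*33489) + 248/163) = 1/(5*(1 - 267912 - 32)/(16 + 133956) + 248/163) = 1/(5*(-267943)/133972 + 248/163) = 1/(5*(1/133972)*(-267943) + 248/163) = 1/(-1339715/133972 + 248/163) = 1/(-185148489/21837436) = -21837436/185148489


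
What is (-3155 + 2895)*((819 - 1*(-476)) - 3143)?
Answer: 480480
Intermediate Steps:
(-3155 + 2895)*((819 - 1*(-476)) - 3143) = -260*((819 + 476) - 3143) = -260*(1295 - 3143) = -260*(-1848) = 480480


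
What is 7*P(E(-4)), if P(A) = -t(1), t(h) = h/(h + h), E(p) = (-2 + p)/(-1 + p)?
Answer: -7/2 ≈ -3.5000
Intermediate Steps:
E(p) = (-2 + p)/(-1 + p)
t(h) = ½ (t(h) = h/((2*h)) = (1/(2*h))*h = ½)
P(A) = -½ (P(A) = -1*½ = -½)
7*P(E(-4)) = 7*(-½) = -7/2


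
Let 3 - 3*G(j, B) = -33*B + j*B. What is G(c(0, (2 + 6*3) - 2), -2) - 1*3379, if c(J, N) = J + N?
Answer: -3388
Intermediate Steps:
G(j, B) = 1 + 11*B - B*j/3 (G(j, B) = 1 - (-33*B + j*B)/3 = 1 - (-33*B + B*j)/3 = 1 + (11*B - B*j/3) = 1 + 11*B - B*j/3)
G(c(0, (2 + 6*3) - 2), -2) - 1*3379 = (1 + 11*(-2) - 1/3*(-2)*(0 + ((2 + 6*3) - 2))) - 1*3379 = (1 - 22 - 1/3*(-2)*(0 + ((2 + 18) - 2))) - 3379 = (1 - 22 - 1/3*(-2)*(0 + (20 - 2))) - 3379 = (1 - 22 - 1/3*(-2)*(0 + 18)) - 3379 = (1 - 22 - 1/3*(-2)*18) - 3379 = (1 - 22 + 12) - 3379 = -9 - 3379 = -3388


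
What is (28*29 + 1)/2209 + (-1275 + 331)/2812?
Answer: 50215/1552927 ≈ 0.032336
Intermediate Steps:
(28*29 + 1)/2209 + (-1275 + 331)/2812 = (812 + 1)*(1/2209) - 944*1/2812 = 813*(1/2209) - 236/703 = 813/2209 - 236/703 = 50215/1552927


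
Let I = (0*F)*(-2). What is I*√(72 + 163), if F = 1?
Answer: 0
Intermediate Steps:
I = 0 (I = (0*1)*(-2) = 0*(-2) = 0)
I*√(72 + 163) = 0*√(72 + 163) = 0*√235 = 0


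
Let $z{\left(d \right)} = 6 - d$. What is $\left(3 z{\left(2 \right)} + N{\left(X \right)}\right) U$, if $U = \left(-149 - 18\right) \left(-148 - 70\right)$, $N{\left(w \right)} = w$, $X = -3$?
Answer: $327654$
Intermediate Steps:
$U = 36406$ ($U = \left(-167\right) \left(-218\right) = 36406$)
$\left(3 z{\left(2 \right)} + N{\left(X \right)}\right) U = \left(3 \left(6 - 2\right) - 3\right) 36406 = \left(3 \cdot 4 - 3\right) 36406 = \left(12 - 3\right) 36406 = 9 \cdot 36406 = 327654$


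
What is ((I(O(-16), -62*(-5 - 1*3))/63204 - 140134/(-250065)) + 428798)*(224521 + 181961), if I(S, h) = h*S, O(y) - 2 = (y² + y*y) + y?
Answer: 76523278755321915832/439030785 ≈ 1.7430e+11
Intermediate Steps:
O(y) = 2 + y + 2*y² (O(y) = 2 + ((y² + y*y) + y) = 2 + ((y² + y²) + y) = 2 + (2*y² + y) = 2 + (y + 2*y²) = 2 + y + 2*y²)
I(S, h) = S*h
((I(O(-16), -62*(-5 - 1*3))/63204 - 140134/(-250065)) + 428798)*(224521 + 181961) = ((((2 - 16 + 2*(-16)²)*(-62*(-5 - 1*3)))/63204 - 140134/(-250065)) + 428798)*(224521 + 181961) = ((((2 - 16 + 2*256)*(-62*(-5 - 3)))*(1/63204) - 140134*(-1/250065)) + 428798)*406482 = ((((2 - 16 + 512)*(-62*(-8)))*(1/63204) + 140134/250065) + 428798)*406482 = (((498*496)*(1/63204) + 140134/250065) + 428798)*406482 = ((247008*(1/63204) + 140134/250065) + 428798)*406482 = ((20584/5267 + 140134/250065) + 428798)*406482 = (5885423738/1317092355 + 428798)*406482 = (564772453063028/1317092355)*406482 = 76523278755321915832/439030785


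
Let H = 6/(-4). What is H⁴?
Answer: 81/16 ≈ 5.0625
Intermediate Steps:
H = -3/2 (H = 6*(-¼) = -3/2 ≈ -1.5000)
H⁴ = (-3/2)⁴ = 81/16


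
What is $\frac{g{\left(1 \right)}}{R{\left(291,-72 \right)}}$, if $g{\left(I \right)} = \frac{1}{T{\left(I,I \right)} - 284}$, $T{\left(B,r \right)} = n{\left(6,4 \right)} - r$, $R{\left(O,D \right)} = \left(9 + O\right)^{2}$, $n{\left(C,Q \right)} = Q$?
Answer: $- \frac{1}{25290000} \approx -3.9541 \cdot 10^{-8}$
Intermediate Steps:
$T{\left(B,r \right)} = 4 - r$
$g{\left(I \right)} = \frac{1}{-280 - I}$ ($g{\left(I \right)} = \frac{1}{\left(4 - I\right) - 284} = \frac{1}{-280 - I}$)
$\frac{g{\left(1 \right)}}{R{\left(291,-72 \right)}} = \frac{\left(-1\right) \frac{1}{280 + 1}}{\left(9 + 291\right)^{2}} = \frac{\left(-1\right) \frac{1}{281}}{300^{2}} = \frac{\left(-1\right) \frac{1}{281}}{90000} = \left(- \frac{1}{281}\right) \frac{1}{90000} = - \frac{1}{25290000}$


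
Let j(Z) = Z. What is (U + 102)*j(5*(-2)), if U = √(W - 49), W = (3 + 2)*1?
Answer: -1020 - 20*I*√11 ≈ -1020.0 - 66.333*I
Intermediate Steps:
W = 5 (W = 5*1 = 5)
U = 2*I*√11 (U = √(5 - 49) = √(-44) = 2*I*√11 ≈ 6.6332*I)
(U + 102)*j(5*(-2)) = (2*I*√11 + 102)*(5*(-2)) = (102 + 2*I*√11)*(-10) = -1020 - 20*I*√11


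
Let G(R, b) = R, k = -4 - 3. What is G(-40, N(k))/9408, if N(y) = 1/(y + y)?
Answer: -5/1176 ≈ -0.0042517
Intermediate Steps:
k = -7
N(y) = 1/(2*y)
G(-40, N(k))/9408 = -40/9408 = -40*1/9408 = -5/1176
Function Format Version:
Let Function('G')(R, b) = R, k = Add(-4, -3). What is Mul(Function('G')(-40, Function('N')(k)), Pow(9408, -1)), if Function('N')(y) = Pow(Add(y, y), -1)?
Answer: Rational(-5, 1176) ≈ -0.0042517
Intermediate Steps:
k = -7
Function('N')(y) = Mul(Rational(1, 2), Pow(y, -1)) (Function('N')(y) = Pow(Mul(2, y), -1) = Mul(Rational(1, 2), Pow(y, -1)))
Mul(Function('G')(-40, Function('N')(k)), Pow(9408, -1)) = Mul(-40, Pow(9408, -1)) = Mul(-40, Rational(1, 9408)) = Rational(-5, 1176)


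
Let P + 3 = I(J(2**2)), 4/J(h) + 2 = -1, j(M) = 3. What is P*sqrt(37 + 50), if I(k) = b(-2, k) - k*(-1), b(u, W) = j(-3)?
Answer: -4*sqrt(87)/3 ≈ -12.437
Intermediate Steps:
J(h) = -4/3 (J(h) = 4/(-2 - 1) = 4/(-3) = 4*(-1/3) = -4/3)
b(u, W) = 3
I(k) = 3 + k (I(k) = 3 - k*(-1) = 3 - (-1)*k = 3 + k)
P = -4/3 (P = -3 + (3 - 4/3) = -3 + 5/3 = -4/3 ≈ -1.3333)
P*sqrt(37 + 50) = -4*sqrt(37 + 50)/3 = -4*sqrt(87)/3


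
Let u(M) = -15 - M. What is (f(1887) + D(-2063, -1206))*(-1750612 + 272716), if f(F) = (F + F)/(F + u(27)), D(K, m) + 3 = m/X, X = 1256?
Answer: 91073000998/32185 ≈ 2.8297e+6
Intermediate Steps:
D(K, m) = -3 + m/1256
f(F) = 2*F/(-42 + F) (f(F) = (F + F)/(F + (-15 - 1*27)) = (2*F)/(F + (-15 - 27)) = (2*F)/(F - 42) = (2*F)/(-42 + F) = 2*F/(-42 + F))
(f(1887) + D(-2063, -1206))*(-1750612 + 272716) = (2*1887/(-42 + 1887) + (-3 + (1/1256)*(-1206)))*(-1750612 + 272716) = (2*1887/1845 + (-3 - 603/628))*(-1477896) = (2*1887*(1/1845) - 2487/628)*(-1477896) = (1258/615 - 2487/628)*(-1477896) = -739481/386220*(-1477896) = 91073000998/32185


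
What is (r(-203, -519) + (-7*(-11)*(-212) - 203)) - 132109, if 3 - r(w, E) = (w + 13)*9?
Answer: -146923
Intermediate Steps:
r(w, E) = -114 - 9*w (r(w, E) = 3 - (w + 13)*9 = 3 - (13 + w)*9 = 3 - (117 + 9*w) = 3 + (-117 - 9*w) = -114 - 9*w)
(r(-203, -519) + (-7*(-11)*(-212) - 203)) - 132109 = ((-114 - 9*(-203)) + (-7*(-11)*(-212) - 203)) - 132109 = ((-114 + 1827) + (77*(-212) - 203)) - 132109 = (1713 + (-16324 - 203)) - 132109 = (1713 - 16527) - 132109 = -14814 - 132109 = -146923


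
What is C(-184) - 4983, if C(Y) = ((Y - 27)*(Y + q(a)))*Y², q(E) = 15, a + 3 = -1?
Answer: 1207266121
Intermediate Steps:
a = -4 (a = -3 - 1 = -4)
C(Y) = Y²*(-27 + Y)*(15 + Y) (C(Y) = ((Y - 27)*(Y + 15))*Y² = ((-27 + Y)*(15 + Y))*Y² = Y²*(-27 + Y)*(15 + Y))
C(-184) - 4983 = (-184)²*(-405 + (-184)² - 12*(-184)) - 4983 = 33856*(-405 + 33856 + 2208) - 4983 = 33856*35659 - 4983 = 1207271104 - 4983 = 1207266121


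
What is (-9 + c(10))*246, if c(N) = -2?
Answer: -2706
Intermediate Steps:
(-9 + c(10))*246 = (-9 - 2)*246 = -11*246 = -2706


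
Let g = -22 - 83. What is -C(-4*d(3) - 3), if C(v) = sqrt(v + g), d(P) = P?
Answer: -2*I*sqrt(30) ≈ -10.954*I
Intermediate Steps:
g = -105
C(v) = sqrt(-105 + v) (C(v) = sqrt(v - 105) = sqrt(-105 + v))
-C(-4*d(3) - 3) = -sqrt(-105 + (-4*3 - 3)) = -sqrt(-105 + (-12 - 3)) = -sqrt(-105 - 15) = -sqrt(-120) = -2*I*sqrt(30)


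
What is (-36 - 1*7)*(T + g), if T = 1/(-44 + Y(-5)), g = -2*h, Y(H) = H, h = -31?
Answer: -130591/49 ≈ -2665.1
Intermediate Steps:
g = 62 (g = -2*(-31) = 62)
T = -1/49 (T = 1/(-44 - 5) = 1/(-49) = -1/49 ≈ -0.020408)
(-36 - 1*7)*(T + g) = (-36 - 1*7)*(-1/49 + 62) = (-36 - 7)*(3037/49) = -43*3037/49 = -130591/49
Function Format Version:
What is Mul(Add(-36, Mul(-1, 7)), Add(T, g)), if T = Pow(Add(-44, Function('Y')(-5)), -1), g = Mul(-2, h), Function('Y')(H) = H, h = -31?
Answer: Rational(-130591, 49) ≈ -2665.1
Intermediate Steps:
g = 62 (g = Mul(-2, -31) = 62)
T = Rational(-1, 49) (T = Pow(Add(-44, -5), -1) = Pow(-49, -1) = Rational(-1, 49) ≈ -0.020408)
Mul(Add(-36, Mul(-1, 7)), Add(T, g)) = Mul(Add(-36, Mul(-1, 7)), Add(Rational(-1, 49), 62)) = Mul(Add(-36, -7), Rational(3037, 49)) = Mul(-43, Rational(3037, 49)) = Rational(-130591, 49)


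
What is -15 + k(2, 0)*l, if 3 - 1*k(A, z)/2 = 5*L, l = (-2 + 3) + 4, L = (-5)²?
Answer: -1235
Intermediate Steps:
L = 25
l = 5 (l = 1 + 4 = 5)
k(A, z) = -244 (k(A, z) = 6 - 10*25 = 6 - 2*125 = 6 - 250 = -244)
-15 + k(2, 0)*l = -15 - 244*5 = -15 - 1220 = -1235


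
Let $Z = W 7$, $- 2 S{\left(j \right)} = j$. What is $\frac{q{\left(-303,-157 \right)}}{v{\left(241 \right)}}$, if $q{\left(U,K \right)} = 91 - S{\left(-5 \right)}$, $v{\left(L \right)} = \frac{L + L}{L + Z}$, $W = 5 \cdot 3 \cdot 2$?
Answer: $\frac{79827}{964} \approx 82.808$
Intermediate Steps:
$W = 30$ ($W = 15 \cdot 2 = 30$)
$S{\left(j \right)} = - \frac{j}{2}$
$Z = 210$ ($Z = 30 \cdot 7 = 210$)
$v{\left(L \right)} = \frac{2 L}{210 + L}$ ($v{\left(L \right)} = \frac{L + L}{L + 210} = \frac{2 L}{210 + L}$)
$q{\left(U,K \right)} = \frac{177}{2}$ ($q{\left(U,K \right)} = 91 - \left(- \frac{1}{2}\right) \left(-5\right) = 91 - \frac{5}{2} = \frac{177}{2}$)
$\frac{q{\left(-303,-157 \right)}}{v{\left(241 \right)}} = \frac{177}{2 \cdot 2 \cdot 241 \frac{1}{210 + 241}} = \frac{177}{2 \cdot 2 \cdot 241 \cdot \frac{1}{451}} = \frac{177}{2 \cdot \frac{482}{451}} = \frac{177}{2} \cdot \frac{451}{482} = \frac{79827}{964}$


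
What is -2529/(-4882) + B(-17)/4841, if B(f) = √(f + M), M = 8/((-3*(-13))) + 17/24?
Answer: 2529/4882 + I*√43498/251732 ≈ 0.51803 + 0.00082851*I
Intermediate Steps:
M = 95/104 (M = 8/39 + 17*(1/24) = 8*(1/39) + 17/24 = 8/39 + 17/24 = 95/104 ≈ 0.91346)
B(f) = √(95/104 + f) (B(f) = √(f + 95/104) = √(95/104 + f))
-2529/(-4882) + B(-17)/4841 = -2529/(-4882) + (√(2470 + 2704*(-17))/52)/4841 = -2529*(-1/4882) + (√(2470 - 45968)/52)*(1/4841) = 2529/4882 + (√(-43498)/52)*(1/4841) = 2529/4882 + ((I*√43498)/52)*(1/4841) = 2529/4882 + (I*√43498/52)*(1/4841) = 2529/4882 + I*√43498/251732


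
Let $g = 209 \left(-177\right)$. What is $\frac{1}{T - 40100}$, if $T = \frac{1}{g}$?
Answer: $- \frac{36993}{1483419301} \approx -2.4938 \cdot 10^{-5}$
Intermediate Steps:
$g = -36993$
$T = - \frac{1}{36993}$ ($T = \frac{1}{-36993} = - \frac{1}{36993} \approx -2.7032 \cdot 10^{-5}$)
$\frac{1}{T - 40100} = \frac{1}{- \frac{1}{36993} - 40100} = \frac{1}{- \frac{1483419301}{36993}} = - \frac{36993}{1483419301}$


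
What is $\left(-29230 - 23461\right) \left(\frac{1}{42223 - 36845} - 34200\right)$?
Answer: $\frac{9691329118909}{5378} \approx 1.802 \cdot 10^{9}$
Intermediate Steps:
$\left(-29230 - 23461\right) \left(\frac{1}{42223 - 36845} - 34200\right) = - 52691 \left(\frac{1}{5378} - 34200\right) = \left(-52691\right) \left(- \frac{183927599}{5378}\right) = \frac{9691329118909}{5378}$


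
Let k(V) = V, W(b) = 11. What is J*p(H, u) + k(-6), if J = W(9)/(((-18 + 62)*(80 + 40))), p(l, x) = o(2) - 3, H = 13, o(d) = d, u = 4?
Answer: -2881/480 ≈ -6.0021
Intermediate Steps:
p(l, x) = -1 (p(l, x) = 2 - 3 = -1)
J = 1/480 (J = 11/(((-18 + 62)*(80 + 40))) = 11/((44*120)) = 11/5280 = 11*(1/5280) = 1/480 ≈ 0.0020833)
J*p(H, u) + k(-6) = (1/480)*(-1) - 6 = -1/480 - 6 = -2881/480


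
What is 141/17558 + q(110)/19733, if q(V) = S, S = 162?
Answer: 5626749/346472014 ≈ 0.016240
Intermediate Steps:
q(V) = 162
141/17558 + q(110)/19733 = 141/17558 + 162/19733 = 5626749/346472014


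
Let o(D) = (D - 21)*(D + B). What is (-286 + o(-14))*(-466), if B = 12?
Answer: 100656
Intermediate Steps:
o(D) = (-21 + D)*(12 + D) (o(D) = (D - 21)*(D + 12) = (-21 + D)*(12 + D))
(-286 + o(-14))*(-466) = (-286 + (-252 + (-14)**2 - 9*(-14)))*(-466) = (-286 + (-252 + 196 + 126))*(-466) = (-286 + 70)*(-466) = -216*(-466) = 100656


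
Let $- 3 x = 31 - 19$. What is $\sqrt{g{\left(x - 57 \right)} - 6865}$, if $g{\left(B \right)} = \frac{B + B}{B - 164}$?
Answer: $\frac{i \sqrt{1544503}}{15} \approx 82.852 i$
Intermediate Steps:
$x = -4$ ($x = - \frac{31 - 19}{3} = \left(- \frac{1}{3}\right) 12 = -4$)
$g{\left(B \right)} = \frac{2 B}{-164 + B}$
$\sqrt{g{\left(x - 57 \right)} - 6865} = \sqrt{\frac{2 \left(-4 - 57\right)}{-164 - 61} - 6865} = \sqrt{2 \left(-61\right) \frac{1}{-164 - 61} - 6865} = \sqrt{2 \left(-61\right) \frac{1}{-225} - 6865} = \sqrt{2 \left(-61\right) \left(- \frac{1}{225}\right) - 6865} = \sqrt{\frac{122}{225} - 6865} = \sqrt{- \frac{1544503}{225}} = \frac{i \sqrt{1544503}}{15}$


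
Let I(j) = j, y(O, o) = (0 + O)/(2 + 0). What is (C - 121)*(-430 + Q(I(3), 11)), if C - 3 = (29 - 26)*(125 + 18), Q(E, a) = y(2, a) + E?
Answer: -132486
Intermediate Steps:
y(O, o) = O/2
Q(E, a) = 1 + E (Q(E, a) = (1/2)*2 + E = 1 + E)
C = 432 (C = 3 + (29 - 26)*(125 + 18) = 3 + 3*143 = 3 + 429 = 432)
(C - 121)*(-430 + Q(I(3), 11)) = (432 - 121)*(-430 + (1 + 3)) = 311*(-430 + 4) = 311*(-426) = -132486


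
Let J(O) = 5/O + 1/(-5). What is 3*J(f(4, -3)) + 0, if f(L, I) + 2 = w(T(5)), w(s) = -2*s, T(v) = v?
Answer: -37/20 ≈ -1.8500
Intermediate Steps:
f(L, I) = -12 (f(L, I) = -2 - 2*5 = -2 - 10 = -12)
J(O) = -⅕ + 5/O (J(O) = 5/O + 1*(-⅕) = 5/O - ⅕ = -⅕ + 5/O)
3*J(f(4, -3)) + 0 = 3*((⅕)*(25 - 1*(-12))/(-12)) + 0 = 3*((⅕)*(-1/12)*(25 + 12)) + 0 = 3*((⅕)*(-1/12)*37) + 0 = 3*(-37/60) + 0 = -37/20 + 0 = -37/20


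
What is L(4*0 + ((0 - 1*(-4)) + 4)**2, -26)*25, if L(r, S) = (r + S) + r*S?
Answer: -40650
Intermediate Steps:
L(r, S) = S + r + S*r (L(r, S) = (S + r) + S*r = S + r + S*r)
L(4*0 + ((0 - 1*(-4)) + 4)**2, -26)*25 = (-26 + (4*0 + ((0 - 1*(-4)) + 4)**2) - 26*(4*0 + ((0 - 1*(-4)) + 4)**2))*25 = (-26 + (0 + ((0 + 4) + 4)**2) - 26*(0 + ((0 + 4) + 4)**2))*25 = (-26 + (0 + (4 + 4)**2) - 26*(0 + (4 + 4)**2))*25 = (-26 + (0 + 8**2) - 26*(0 + 8**2))*25 = (-26 + (0 + 64) - 26*(0 + 64))*25 = (-26 + 64 - 26*64)*25 = (-26 + 64 - 1664)*25 = -1626*25 = -40650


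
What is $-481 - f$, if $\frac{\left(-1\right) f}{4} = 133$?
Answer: $51$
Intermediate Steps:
$f = -532$ ($f = \left(-4\right) 133 = -532$)
$-481 - f = -481 - -532 = -481 + 532 = 51$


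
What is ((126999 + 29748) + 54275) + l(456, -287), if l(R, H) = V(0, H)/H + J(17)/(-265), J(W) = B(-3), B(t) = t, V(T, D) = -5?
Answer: 16049280396/76055 ≈ 2.1102e+5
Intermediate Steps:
J(W) = -3
l(R, H) = 3/265 - 5/H (l(R, H) = -5/H - 3/(-265) = -5/H - 3*(-1/265) = -5/H + 3/265 = 3/265 - 5/H)
((126999 + 29748) + 54275) + l(456, -287) = ((126999 + 29748) + 54275) + (3/265 - 5/(-287)) = (156747 + 54275) + (3/265 - 5*(-1/287)) = 211022 + (3/265 + 5/287) = 211022 + 2186/76055 = 16049280396/76055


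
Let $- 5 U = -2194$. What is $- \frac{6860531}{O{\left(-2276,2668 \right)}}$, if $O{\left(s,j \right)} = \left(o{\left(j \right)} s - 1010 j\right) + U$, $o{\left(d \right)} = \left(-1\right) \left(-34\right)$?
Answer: $\frac{34302655}{13858126} \approx 2.4753$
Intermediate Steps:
$U = \frac{2194}{5}$ ($U = \left(- \frac{1}{5}\right) \left(-2194\right) = \frac{2194}{5} \approx 438.8$)
$o{\left(d \right)} = 34$
$O{\left(s,j \right)} = \frac{2194}{5} - 1010 j + 34 s$ ($O{\left(s,j \right)} = \left(34 s - 1010 j\right) + \frac{2194}{5} = \left(- 1010 j + 34 s\right) + \frac{2194}{5} = \frac{2194}{5} - 1010 j + 34 s$)
$- \frac{6860531}{O{\left(-2276,2668 \right)}} = - \frac{6860531}{\frac{2194}{5} - 2694680 + 34 \left(-2276\right)} = - \frac{6860531}{\frac{2194}{5} - 2694680 - 77384} = - \frac{6860531}{- \frac{13858126}{5}} = \left(-6860531\right) \left(- \frac{5}{13858126}\right) = \frac{34302655}{13858126}$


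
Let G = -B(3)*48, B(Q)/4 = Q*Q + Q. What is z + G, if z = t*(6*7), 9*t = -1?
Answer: -6926/3 ≈ -2308.7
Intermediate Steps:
B(Q) = 4*Q + 4*Q² (B(Q) = 4*(Q*Q + Q) = 4*(Q² + Q) = 4*(Q + Q²) = 4*Q + 4*Q²)
t = -⅑ (t = (⅑)*(-1) = -⅑ ≈ -0.11111)
z = -14/3 (z = -2*7/3 = -⅑*42 = -14/3 ≈ -4.6667)
G = -2304 (G = -4*3*(1 + 3)*48 = -4*3*4*48 = -48*48 = -1*2304 = -2304)
z + G = -14/3 - 2304 = -6926/3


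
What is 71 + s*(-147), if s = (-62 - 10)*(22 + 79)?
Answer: 1069055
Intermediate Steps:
s = -7272 (s = -72*101 = -7272)
71 + s*(-147) = 71 - 7272*(-147) = 71 + 1068984 = 1069055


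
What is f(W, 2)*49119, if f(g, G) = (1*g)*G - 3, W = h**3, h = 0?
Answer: -147357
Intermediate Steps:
W = 0 (W = 0**3 = 0)
f(g, G) = -3 + G*g (f(g, G) = g*G - 3 = G*g - 3 = -3 + G*g)
f(W, 2)*49119 = (-3 + 2*0)*49119 = (-3 + 0)*49119 = -3*49119 = -147357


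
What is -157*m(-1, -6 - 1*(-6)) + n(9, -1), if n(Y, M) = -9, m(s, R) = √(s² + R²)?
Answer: -166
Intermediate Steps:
m(s, R) = √(R² + s²)
-157*m(-1, -6 - 1*(-6)) + n(9, -1) = -157*√((-6 - 1*(-6))² + (-1)²) - 9 = -157*√((-6 + 6)² + 1) - 9 = -157*√(0² + 1) - 9 = -157*√(0 + 1) - 9 = -157*√1 - 9 = -157*1 - 9 = -157 - 9 = -166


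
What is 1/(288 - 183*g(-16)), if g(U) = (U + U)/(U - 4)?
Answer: -5/24 ≈ -0.20833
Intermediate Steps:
g(U) = 2*U/(-4 + U) (g(U) = (2*U)/(-4 + U) = 2*U/(-4 + U))
1/(288 - 183*g(-16)) = 1/(288 - 366*(-16)/(-4 - 16)) = 1/(288 - 366*(-16)/(-20)) = 1/(288 - 366*(-16)*(-1)/20) = 1/(288 - 183*8/5) = 1/(288 - 1464/5) = 1/(-24/5) = -5/24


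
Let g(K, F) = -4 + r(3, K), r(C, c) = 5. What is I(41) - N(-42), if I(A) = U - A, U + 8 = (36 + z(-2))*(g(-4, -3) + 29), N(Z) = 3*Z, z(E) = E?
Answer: 1097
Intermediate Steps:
g(K, F) = 1 (g(K, F) = -4 + 5 = 1)
U = 1012 (U = -8 + (36 - 2)*(1 + 29) = -8 + 34*30 = -8 + 1020 = 1012)
I(A) = 1012 - A
I(41) - N(-42) = (1012 - 1*41) - 3*(-42) = (1012 - 41) - 1*(-126) = 971 + 126 = 1097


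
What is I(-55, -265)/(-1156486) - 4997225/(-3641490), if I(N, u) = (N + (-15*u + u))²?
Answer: -2143376759795/210566610207 ≈ -10.179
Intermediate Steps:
I(N, u) = (N - 14*u)²
I(-55, -265)/(-1156486) - 4997225/(-3641490) = (-55 - 14*(-265))²/(-1156486) - 4997225/(-3641490) = (-55 + 3710)²*(-1/1156486) - 4997225*(-1/3641490) = 3655²*(-1/1156486) + 999445/728298 = 13359025*(-1/1156486) + 999445/728298 = -13359025/1156486 + 999445/728298 = -2143376759795/210566610207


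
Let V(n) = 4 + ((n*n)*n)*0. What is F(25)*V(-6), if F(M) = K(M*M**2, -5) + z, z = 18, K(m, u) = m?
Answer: 62572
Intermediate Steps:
F(M) = 18 + M**3 (F(M) = M*M**2 + 18 = M**3 + 18 = 18 + M**3)
V(n) = 4 (V(n) = 4 + (n**2*n)*0 = 4 + n**3*0 = 4 + 0 = 4)
F(25)*V(-6) = (18 + 25**3)*4 = (18 + 15625)*4 = 15643*4 = 62572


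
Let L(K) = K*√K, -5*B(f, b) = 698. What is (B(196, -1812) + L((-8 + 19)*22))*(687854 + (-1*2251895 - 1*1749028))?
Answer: 2312522162/5 - 8819389678*√2 ≈ -1.2010e+10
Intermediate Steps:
B(f, b) = -698/5 (B(f, b) = -⅕*698 = -698/5)
L(K) = K^(3/2)
(B(196, -1812) + L((-8 + 19)*22))*(687854 + (-1*2251895 - 1*1749028)) = (-698/5 + ((-8 + 19)*22)^(3/2))*(687854 + (-1*2251895 - 1*1749028)) = (-698/5 + (11*22)^(3/2))*(687854 + (-2251895 - 1749028)) = (-698/5 + 242^(3/2))*(687854 - 4000923) = (-698/5 + 2662*√2)*(-3313069) = 2312522162/5 - 8819389678*√2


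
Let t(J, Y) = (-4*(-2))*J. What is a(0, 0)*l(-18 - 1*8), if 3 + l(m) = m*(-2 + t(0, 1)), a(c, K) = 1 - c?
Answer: 49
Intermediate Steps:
t(J, Y) = 8*J
l(m) = -3 - 2*m (l(m) = -3 + m*(-2 + 8*0) = -3 + m*(-2 + 0) = -3 + m*(-2) = -3 - 2*m)
a(0, 0)*l(-18 - 1*8) = (1 - 1*0)*(-3 - 2*(-18 - 1*8)) = (1 + 0)*(-3 - 2*(-18 - 8)) = 1*(-3 - 2*(-26)) = 1*(-3 + 52) = 1*49 = 49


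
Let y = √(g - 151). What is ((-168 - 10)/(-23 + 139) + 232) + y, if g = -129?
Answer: 13367/58 + 2*I*√70 ≈ 230.47 + 16.733*I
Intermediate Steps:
y = 2*I*√70 (y = √(-129 - 151) = √(-280) = 2*I*√70 ≈ 16.733*I)
((-168 - 10)/(-23 + 139) + 232) + y = ((-168 - 10)/(-23 + 139) + 232) + 2*I*√70 = (-178/116 + 232) + 2*I*√70 = (-178*1/116 + 232) + 2*I*√70 = (-89/58 + 232) + 2*I*√70 = 13367/58 + 2*I*√70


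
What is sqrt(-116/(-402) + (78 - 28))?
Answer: 38*sqrt(1407)/201 ≈ 7.0914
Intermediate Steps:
sqrt(-116/(-402) + (78 - 28)) = sqrt(-116*(-1/402) + 50) = sqrt(58/201 + 50) = sqrt(10108/201) = 38*sqrt(1407)/201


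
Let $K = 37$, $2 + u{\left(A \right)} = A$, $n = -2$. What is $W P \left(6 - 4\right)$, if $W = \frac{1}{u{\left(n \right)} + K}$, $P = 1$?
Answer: $\frac{2}{33} \approx 0.060606$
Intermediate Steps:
$u{\left(A \right)} = -2 + A$
$W = \frac{1}{33}$ ($W = \frac{1}{\left(-2 - 2\right) + 37} = \frac{1}{-4 + 37} = \frac{1}{33} \approx 0.030303$)
$W P \left(6 - 4\right) = \frac{1 \left(6 - 4\right)}{33} = \frac{1 \cdot 2}{33} = \frac{1}{33} \cdot 2 = \frac{2}{33}$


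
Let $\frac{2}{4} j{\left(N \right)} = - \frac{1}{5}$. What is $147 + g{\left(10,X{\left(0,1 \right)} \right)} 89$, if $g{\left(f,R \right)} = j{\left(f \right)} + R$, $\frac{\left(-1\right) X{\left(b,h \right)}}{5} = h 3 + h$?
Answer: $- \frac{8343}{5} \approx -1668.6$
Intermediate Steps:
$j{\left(N \right)} = - \frac{2}{5}$ ($j{\left(N \right)} = 2 \left(- \frac{1}{5}\right) = - \frac{2}{5}$)
$X{\left(b,h \right)} = - 20 h$ ($X{\left(b,h \right)} = - 5 \left(h 3 + h\right) = - 5 \left(3 h + h\right) = - 5 \cdot 4 h = - 20 h$)
$g{\left(f,R \right)} = - \frac{2}{5} + R$
$147 + g{\left(10,X{\left(0,1 \right)} \right)} 89 = 147 + \left(- \frac{2}{5} - 20\right) 89 = 147 - \frac{9078}{5} = - \frac{8343}{5}$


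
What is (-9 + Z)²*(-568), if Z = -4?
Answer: -95992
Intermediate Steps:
(-9 + Z)²*(-568) = (-9 - 4)²*(-568) = (-13)²*(-568) = 169*(-568) = -95992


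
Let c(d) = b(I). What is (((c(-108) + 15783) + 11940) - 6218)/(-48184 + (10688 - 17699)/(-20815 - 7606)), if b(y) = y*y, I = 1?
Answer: -611222026/1369430453 ≈ -0.44633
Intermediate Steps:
b(y) = y²
c(d) = 1 (c(d) = 1² = 1)
(((c(-108) + 15783) + 11940) - 6218)/(-48184 + (10688 - 17699)/(-20815 - 7606)) = (((1 + 15783) + 11940) - 6218)/(-48184 + (10688 - 17699)/(-20815 - 7606)) = ((15784 + 11940) - 6218)/(-48184 - 7011/(-28421)) = (27724 - 6218)/(-48184 - 7011*(-1/28421)) = 21506/(-48184 + 7011/28421) = 21506/(-1369430453/28421) = 21506*(-28421/1369430453) = -611222026/1369430453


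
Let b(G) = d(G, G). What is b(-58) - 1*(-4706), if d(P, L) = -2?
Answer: 4704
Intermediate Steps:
b(G) = -2
b(-58) - 1*(-4706) = -2 - 1*(-4706) = -2 + 4706 = 4704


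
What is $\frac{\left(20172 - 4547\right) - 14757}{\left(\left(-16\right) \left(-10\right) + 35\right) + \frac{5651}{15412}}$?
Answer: $\frac{13377616}{3010991} \approx 4.4429$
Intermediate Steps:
$\frac{\left(20172 - 4547\right) - 14757}{\left(\left(-16\right) \left(-10\right) + 35\right) + \frac{5651}{15412}} = \frac{\left(20172 - 4547\right) - 14757}{\left(160 + 35\right) + 5651 \cdot \frac{1}{15412}} = \frac{15625 - 14757}{195 + \frac{5651}{15412}} = \frac{868}{\frac{3010991}{15412}} = 868 \cdot \frac{15412}{3010991} = \frac{13377616}{3010991}$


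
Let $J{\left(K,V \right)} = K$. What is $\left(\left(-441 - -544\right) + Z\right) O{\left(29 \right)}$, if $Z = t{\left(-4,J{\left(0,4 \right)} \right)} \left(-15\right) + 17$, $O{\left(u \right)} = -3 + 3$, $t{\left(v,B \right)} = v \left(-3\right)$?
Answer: $0$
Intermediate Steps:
$t{\left(v,B \right)} = - 3 v$
$O{\left(u \right)} = 0$
$Z = -163$ ($Z = \left(-3\right) \left(-4\right) \left(-15\right) + 17 = 12 \left(-15\right) + 17 = -180 + 17 = -163$)
$\left(\left(-441 - -544\right) + Z\right) O{\left(29 \right)} = \left(\left(-441 - -544\right) - 163\right) 0 = \left(\left(-441 + 544\right) - 163\right) 0 = \left(103 - 163\right) 0 = \left(-60\right) 0 = 0$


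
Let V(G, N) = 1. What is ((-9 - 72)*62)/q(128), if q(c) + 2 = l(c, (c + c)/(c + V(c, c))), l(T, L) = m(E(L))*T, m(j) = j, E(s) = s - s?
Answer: 2511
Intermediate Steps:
E(s) = 0
l(T, L) = 0 (l(T, L) = 0*T = 0)
q(c) = -2 (q(c) = -2 + 0 = -2)
((-9 - 72)*62)/q(128) = ((-9 - 72)*62)/(-2) = -81*62*(-½) = -5022*(-½) = 2511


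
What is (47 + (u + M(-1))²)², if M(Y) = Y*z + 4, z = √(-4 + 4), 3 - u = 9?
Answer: 2601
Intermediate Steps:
u = -6 (u = 3 - 1*9 = 3 - 9 = -6)
z = 0 (z = √0 = 0)
M(Y) = 4 (M(Y) = Y*0 + 4 = 0 + 4 = 4)
(47 + (u + M(-1))²)² = (47 + (-6 + 4)²)² = (47 + (-2)²)² = (47 + 4)² = 51² = 2601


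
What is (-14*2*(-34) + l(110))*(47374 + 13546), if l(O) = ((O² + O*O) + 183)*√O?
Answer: 57995840 + 1485412360*√110 ≈ 1.5637e+10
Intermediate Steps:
l(O) = √O*(183 + 2*O²) (l(O) = ((O² + O²) + 183)*√O = (2*O² + 183)*√O = (183 + 2*O²)*√O = √O*(183 + 2*O²))
(-14*2*(-34) + l(110))*(47374 + 13546) = (-14*2*(-34) + √110*(183 + 2*110²))*(47374 + 13546) = (-14*2*(-34) + √110*(183 + 2*12100))*60920 = (-28*(-34) + √110*(183 + 24200))*60920 = (952 + √110*24383)*60920 = (952 + 24383*√110)*60920 = 57995840 + 1485412360*√110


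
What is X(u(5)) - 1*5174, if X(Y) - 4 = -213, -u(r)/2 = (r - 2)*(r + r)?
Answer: -5383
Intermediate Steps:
u(r) = -4*r*(-2 + r) (u(r) = -2*(r - 2)*(r + r) = -2*(-2 + r)*2*r = -4*r*(-2 + r))
X(Y) = -209 (X(Y) = 4 - 213 = -209)
X(u(5)) - 1*5174 = -209 - 1*5174 = -209 - 5174 = -5383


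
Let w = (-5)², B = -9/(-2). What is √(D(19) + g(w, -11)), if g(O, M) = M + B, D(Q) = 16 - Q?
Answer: I*√38/2 ≈ 3.0822*I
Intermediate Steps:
B = 9/2 (B = -9*(-½) = 9/2 ≈ 4.5000)
w = 25
g(O, M) = 9/2 + M (g(O, M) = M + 9/2 = 9/2 + M)
√(D(19) + g(w, -11)) = √((16 - 1*19) + (9/2 - 11)) = √((16 - 19) - 13/2) = √(-3 - 13/2) = √(-19/2) = I*√38/2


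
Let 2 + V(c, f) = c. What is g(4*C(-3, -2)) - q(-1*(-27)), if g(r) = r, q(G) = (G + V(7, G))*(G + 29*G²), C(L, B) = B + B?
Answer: -677392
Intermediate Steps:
C(L, B) = 2*B
V(c, f) = -2 + c
q(G) = (5 + G)*(G + 29*G²) (q(G) = (G + (-2 + 7))*(G + 29*G²) = (G + 5)*(G + 29*G²) = (5 + G)*(G + 29*G²))
g(4*C(-3, -2)) - q(-1*(-27)) = 4*(2*(-2)) - (-1*(-27))*(5 + 29*(-1*(-27))² + 146*(-1*(-27))) = 4*(-4) - 27*(5 + 29*27² + 146*27) = -16 - 27*(5 + 29*729 + 3942) = -16 - 27*(5 + 21141 + 3942) = -16 - 27*25088 = -16 - 1*677376 = -16 - 677376 = -677392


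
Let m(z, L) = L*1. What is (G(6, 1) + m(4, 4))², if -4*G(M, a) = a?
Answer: 225/16 ≈ 14.063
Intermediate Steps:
m(z, L) = L
G(M, a) = -a/4
(G(6, 1) + m(4, 4))² = (-¼*1 + 4)² = (-¼ + 4)² = (15/4)² = 225/16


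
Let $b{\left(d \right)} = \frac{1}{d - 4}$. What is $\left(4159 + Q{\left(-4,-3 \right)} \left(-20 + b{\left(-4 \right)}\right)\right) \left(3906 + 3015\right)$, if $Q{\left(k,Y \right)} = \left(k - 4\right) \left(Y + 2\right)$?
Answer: $27670158$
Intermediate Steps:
$Q{\left(k,Y \right)} = \left(-4 + k\right) \left(2 + Y\right)$
$b{\left(d \right)} = \frac{1}{-4 + d}$
$\left(4159 + Q{\left(-4,-3 \right)} \left(-20 + b{\left(-4 \right)}\right)\right) \left(3906 + 3015\right) = \left(4159 + \left(-8 - -12 + 2 \left(-4\right) - -12\right) \left(-20 + \frac{1}{-4 - 4}\right)\right) \left(3906 + 3015\right) = \left(4159 + \left(-8 + 12 - 8 + 12\right) \left(-20 + \frac{1}{-8}\right)\right) 6921 = \left(4159 + 8 \left(-20 - \frac{1}{8}\right)\right) 6921 = \left(4159 + 8 \left(- \frac{161}{8}\right)\right) 6921 = \left(4159 - 161\right) 6921 = 3998 \cdot 6921 = 27670158$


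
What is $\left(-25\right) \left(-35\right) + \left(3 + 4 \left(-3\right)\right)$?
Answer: $866$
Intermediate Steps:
$\left(-25\right) \left(-35\right) + \left(3 + 4 \left(-3\right)\right) = 875 + \left(3 - 12\right) = 875 - 9 = 866$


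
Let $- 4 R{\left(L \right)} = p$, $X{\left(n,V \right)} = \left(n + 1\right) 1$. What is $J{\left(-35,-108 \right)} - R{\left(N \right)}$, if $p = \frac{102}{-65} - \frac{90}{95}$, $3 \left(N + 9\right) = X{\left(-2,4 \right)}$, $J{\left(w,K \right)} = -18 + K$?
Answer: $- \frac{156387}{1235} \approx -126.63$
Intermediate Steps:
$X{\left(n,V \right)} = 1 + n$ ($X{\left(n,V \right)} = \left(1 + n\right) 1 = 1 + n$)
$N = - \frac{28}{3}$ ($N = -9 + \frac{1 - 2}{3} = -9 + \frac{1}{3} \left(-1\right) = -9 - \frac{1}{3} = - \frac{28}{3} \approx -9.3333$)
$p = - \frac{3108}{1235}$ ($p = 102 \left(- \frac{1}{65}\right) - \frac{18}{19} = - \frac{102}{65} - \frac{18}{19} = - \frac{3108}{1235} \approx -2.5166$)
$R{\left(L \right)} = \frac{777}{1235}$ ($R{\left(L \right)} = \left(- \frac{1}{4}\right) \left(- \frac{3108}{1235}\right) = \frac{777}{1235}$)
$J{\left(-35,-108 \right)} - R{\left(N \right)} = \left(-18 - 108\right) - \frac{777}{1235} = -126 - \frac{777}{1235} = - \frac{156387}{1235}$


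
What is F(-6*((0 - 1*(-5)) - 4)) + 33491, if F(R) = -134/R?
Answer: 100540/3 ≈ 33513.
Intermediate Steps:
F(-6*((0 - 1*(-5)) - 4)) + 33491 = -134*(-1/(6*((0 - 1*(-5)) - 4))) + 33491 = -134*(-1/(6*((0 + 5) - 4))) + 33491 = -134*(-1/(6*(5 - 4))) + 33491 = -134/((-6*1)) + 33491 = -134/(-6) + 33491 = -134*(-⅙) + 33491 = 67/3 + 33491 = 100540/3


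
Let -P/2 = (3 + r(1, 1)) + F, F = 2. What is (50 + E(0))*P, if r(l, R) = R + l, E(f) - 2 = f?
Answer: -728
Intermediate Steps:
E(f) = 2 + f
P = -14 (P = -2*((3 + (1 + 1)) + 2) = -2*((3 + 2) + 2) = -2*(5 + 2) = -2*7 = -14)
(50 + E(0))*P = (50 + (2 + 0))*(-14) = (50 + 2)*(-14) = 52*(-14) = -728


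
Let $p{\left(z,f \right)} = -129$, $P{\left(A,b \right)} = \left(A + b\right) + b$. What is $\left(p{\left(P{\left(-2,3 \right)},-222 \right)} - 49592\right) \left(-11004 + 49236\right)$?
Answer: $-1900933272$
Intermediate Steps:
$P{\left(A,b \right)} = A + 2 b$
$\left(p{\left(P{\left(-2,3 \right)},-222 \right)} - 49592\right) \left(-11004 + 49236\right) = \left(-129 - 49592\right) \left(-11004 + 49236\right) = \left(-49721\right) 38232 = -1900933272$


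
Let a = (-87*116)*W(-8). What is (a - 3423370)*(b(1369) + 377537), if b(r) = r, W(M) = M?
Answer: -1266544078404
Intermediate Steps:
a = 80736 (a = -87*116*(-8) = -10092*(-8) = 80736)
(a - 3423370)*(b(1369) + 377537) = (80736 - 3423370)*(1369 + 377537) = -3342634*378906 = -1266544078404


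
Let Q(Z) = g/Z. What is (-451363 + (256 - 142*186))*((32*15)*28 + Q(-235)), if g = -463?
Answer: -1508417100897/235 ≈ -6.4188e+9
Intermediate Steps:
Q(Z) = -463/Z
(-451363 + (256 - 142*186))*((32*15)*28 + Q(-235)) = (-451363 + (256 - 142*186))*((32*15)*28 - 463/(-235)) = (-451363 + (256 - 26412))*(480*28 - 463*(-1/235)) = (-451363 - 26156)*(13440 + 463/235) = -477519*3158863/235 = -1508417100897/235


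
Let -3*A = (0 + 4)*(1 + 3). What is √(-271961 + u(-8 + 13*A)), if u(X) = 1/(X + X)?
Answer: I*√3659507303/116 ≈ 521.5*I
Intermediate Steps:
A = -16/3 (A = -(0 + 4)*(1 + 3)/3 = -4*4/3 = -⅓*16 = -16/3 ≈ -5.3333)
u(X) = 1/(2*X)
√(-271961 + u(-8 + 13*A)) = √(-271961 + 1/(2*(-8 + 13*(-16/3)))) = √(-271961 + 1/(2*(-8 - 208/3))) = √(-271961 + 1/(2*(-232/3))) = √(-271961 + (½)*(-3/232)) = √(-271961 - 3/464) = √(-126189907/464) = I*√3659507303/116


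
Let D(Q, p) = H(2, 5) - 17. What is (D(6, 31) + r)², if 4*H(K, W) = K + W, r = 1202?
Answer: 22534009/16 ≈ 1.4084e+6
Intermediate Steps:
H(K, W) = K/4 + W/4 (H(K, W) = (K + W)/4 = K/4 + W/4)
D(Q, p) = -61/4 (D(Q, p) = ((¼)*2 + (¼)*5) - 17 = (½ + 5/4) - 17 = 7/4 - 17 = -61/4)
(D(6, 31) + r)² = (-61/4 + 1202)² = (4747/4)² = 22534009/16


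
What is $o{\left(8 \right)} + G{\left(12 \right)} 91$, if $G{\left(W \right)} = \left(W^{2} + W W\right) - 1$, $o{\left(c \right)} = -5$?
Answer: $26112$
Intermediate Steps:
$G{\left(W \right)} = -1 + 2 W^{2}$ ($G{\left(W \right)} = \left(W^{2} + W^{2}\right) - 1 = 2 W^{2} - 1 = -1 + 2 W^{2}$)
$o{\left(8 \right)} + G{\left(12 \right)} 91 = -5 + \left(-1 + 2 \cdot 12^{2}\right) 91 = -5 + \left(-1 + 2 \cdot 144\right) 91 = -5 + \left(-1 + 288\right) 91 = -5 + 287 \cdot 91 = -5 + 26117 = 26112$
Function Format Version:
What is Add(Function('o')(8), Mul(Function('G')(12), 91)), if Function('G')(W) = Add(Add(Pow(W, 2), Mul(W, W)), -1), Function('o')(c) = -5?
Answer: 26112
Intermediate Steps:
Function('G')(W) = Add(-1, Mul(2, Pow(W, 2))) (Function('G')(W) = Add(Add(Pow(W, 2), Pow(W, 2)), -1) = Add(Mul(2, Pow(W, 2)), -1) = Add(-1, Mul(2, Pow(W, 2))))
Add(Function('o')(8), Mul(Function('G')(12), 91)) = Add(-5, Mul(Add(-1, Mul(2, Pow(12, 2))), 91)) = Add(-5, Mul(Add(-1, Mul(2, 144)), 91)) = Add(-5, Mul(Add(-1, 288), 91)) = Add(-5, Mul(287, 91)) = Add(-5, 26117) = 26112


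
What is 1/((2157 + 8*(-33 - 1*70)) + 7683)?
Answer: 1/9016 ≈ 0.00011091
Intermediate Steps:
1/((2157 + 8*(-33 - 1*70)) + 7683) = 1/((2157 + 8*(-33 - 70)) + 7683) = 1/((2157 + 8*(-103)) + 7683) = 1/((2157 - 824) + 7683) = 1/(1333 + 7683) = 1/9016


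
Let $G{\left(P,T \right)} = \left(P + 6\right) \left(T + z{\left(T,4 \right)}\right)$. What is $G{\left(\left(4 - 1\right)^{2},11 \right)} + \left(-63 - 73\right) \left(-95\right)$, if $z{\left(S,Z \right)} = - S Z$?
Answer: $12425$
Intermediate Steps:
$z{\left(S,Z \right)} = - S Z$
$G{\left(P,T \right)} = - 3 T \left(6 + P\right)$ ($G{\left(P,T \right)} = \left(P + 6\right) \left(T - T 4\right) = \left(6 + P\right) \left(T - 4 T\right) = \left(6 + P\right) \left(- 3 T\right) = - 3 T \left(6 + P\right)$)
$G{\left(\left(4 - 1\right)^{2},11 \right)} + \left(-63 - 73\right) \left(-95\right) = 3 \cdot 11 \left(-6 - \left(4 - 1\right)^{2}\right) + \left(-63 - 73\right) \left(-95\right) = 3 \cdot 11 \left(-6 - 3^{2}\right) + \left(-63 - 73\right) \left(-95\right) = 3 \cdot 11 \left(-6 - 9\right) - -12920 = 3 \cdot 11 \left(-6 - 9\right) + 12920 = 3 \cdot 11 \left(-15\right) + 12920 = -495 + 12920 = 12425$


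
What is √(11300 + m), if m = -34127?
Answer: I*√22827 ≈ 151.09*I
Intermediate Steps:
√(11300 + m) = √(11300 - 34127) = √(-22827) = I*√22827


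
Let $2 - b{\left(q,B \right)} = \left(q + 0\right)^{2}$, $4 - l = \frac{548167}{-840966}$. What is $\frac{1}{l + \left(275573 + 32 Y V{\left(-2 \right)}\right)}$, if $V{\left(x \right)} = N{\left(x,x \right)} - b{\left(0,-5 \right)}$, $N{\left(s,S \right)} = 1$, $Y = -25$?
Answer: $\frac{840966}{232424208349} \approx 3.6182 \cdot 10^{-6}$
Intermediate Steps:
$l = \frac{3912031}{840966}$ ($l = 4 - \frac{548167}{-840966} = 4 - 548167 \left(- \frac{1}{840966}\right) = 4 - - \frac{548167}{840966} = 4 + \frac{548167}{840966} = \frac{3912031}{840966} \approx 4.6518$)
$b{\left(q,B \right)} = 2 - q^{2}$ ($b{\left(q,B \right)} = 2 - \left(q + 0\right)^{2} = 2 - q^{2}$)
$V{\left(x \right)} = -1$ ($V{\left(x \right)} = 1 - \left(2 - 0^{2}\right) = 1 - \left(2 - 0\right) = 1 - \left(2 + 0\right) = 1 - 2 = -1$)
$\frac{1}{l + \left(275573 + 32 Y V{\left(-2 \right)}\right)} = \frac{1}{\frac{3912031}{840966} + \left(275573 + 32 \left(-25\right) \left(-1\right)\right)} = \frac{1}{\frac{3912031}{840966} + \left(275573 - -800\right)} = \frac{1}{\frac{3912031}{840966} + \left(275573 + 800\right)} = \frac{1}{\frac{3912031}{840966} + 276373} = \frac{1}{\frac{232424208349}{840966}} = \frac{840966}{232424208349}$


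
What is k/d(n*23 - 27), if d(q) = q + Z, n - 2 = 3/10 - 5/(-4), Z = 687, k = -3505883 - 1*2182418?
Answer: -113766020/14833 ≈ -7669.8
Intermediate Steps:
k = -5688301 (k = -3505883 - 2182418 = -5688301)
n = 71/20 (n = 2 + (3/10 - 5/(-4)) = 2 + (3*(1/10) - 5*(-1/4)) = 2 + (3/10 + 5/4) = 2 + 31/20 = 71/20 ≈ 3.5500)
d(q) = 687 + q (d(q) = q + 687 = 687 + q)
k/d(n*23 - 27) = -5688301/(687 + ((71/20)*23 - 27)) = -5688301/(687 + (1633/20 - 27)) = -5688301/(687 + 1093/20) = -5688301/14833/20 = -5688301*20/14833 = -113766020/14833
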